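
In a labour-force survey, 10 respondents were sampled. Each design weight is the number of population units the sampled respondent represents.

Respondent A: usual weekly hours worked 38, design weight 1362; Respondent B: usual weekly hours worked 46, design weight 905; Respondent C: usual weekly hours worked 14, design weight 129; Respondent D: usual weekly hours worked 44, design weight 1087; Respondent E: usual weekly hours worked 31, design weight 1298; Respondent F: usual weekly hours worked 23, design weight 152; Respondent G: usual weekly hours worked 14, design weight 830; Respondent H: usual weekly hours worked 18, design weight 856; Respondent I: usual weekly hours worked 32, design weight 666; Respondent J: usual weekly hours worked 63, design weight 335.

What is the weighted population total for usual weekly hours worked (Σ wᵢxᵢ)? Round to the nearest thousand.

Weighted total = 38×1362 + 46×905 + 14×129 + 44×1087 + 31×1298 + 23×152 + 14×830 + 18×856 + 32×666 + 63×335
  = 256199

256000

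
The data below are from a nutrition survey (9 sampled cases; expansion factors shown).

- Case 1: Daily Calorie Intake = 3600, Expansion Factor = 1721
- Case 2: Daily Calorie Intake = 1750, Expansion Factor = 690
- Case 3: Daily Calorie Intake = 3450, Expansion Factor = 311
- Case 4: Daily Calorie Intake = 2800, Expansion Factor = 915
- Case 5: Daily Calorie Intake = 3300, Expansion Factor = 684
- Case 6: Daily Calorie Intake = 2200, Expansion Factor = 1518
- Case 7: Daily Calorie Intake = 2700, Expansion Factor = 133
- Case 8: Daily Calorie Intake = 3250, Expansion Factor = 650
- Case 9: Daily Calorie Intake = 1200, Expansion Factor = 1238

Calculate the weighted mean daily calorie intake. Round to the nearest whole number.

Weighted sum = 3600×1721 + 1750×690 + 3450×311 + 2800×915 + 3300×684 + 2200×1518 + 2700×133 + 3250×650 + 1200×1238
  = 6195600 + 1207500 + 1072950 + 2562000 + 2257200 + 3339600 + 359100 + 2112500 + 1485600 = 20592050
Sum of weights = 1721 + 690 + 311 + 915 + 684 + 1518 + 133 + 650 + 1238 = 7860
Weighted mean = 20592050 / 7860 = 2619.8537

2620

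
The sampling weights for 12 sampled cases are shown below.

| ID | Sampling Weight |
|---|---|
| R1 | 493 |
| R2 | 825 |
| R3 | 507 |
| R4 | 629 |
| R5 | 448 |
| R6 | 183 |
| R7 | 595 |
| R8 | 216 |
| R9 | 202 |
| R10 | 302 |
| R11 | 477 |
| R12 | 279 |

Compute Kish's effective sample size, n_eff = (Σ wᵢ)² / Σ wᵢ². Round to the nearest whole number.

Σ wᵢ = 5156
Σ wᵢ² = 2648616
n_eff = 5156² / 2648616 = 26584336 / 2648616 = 10.037067

10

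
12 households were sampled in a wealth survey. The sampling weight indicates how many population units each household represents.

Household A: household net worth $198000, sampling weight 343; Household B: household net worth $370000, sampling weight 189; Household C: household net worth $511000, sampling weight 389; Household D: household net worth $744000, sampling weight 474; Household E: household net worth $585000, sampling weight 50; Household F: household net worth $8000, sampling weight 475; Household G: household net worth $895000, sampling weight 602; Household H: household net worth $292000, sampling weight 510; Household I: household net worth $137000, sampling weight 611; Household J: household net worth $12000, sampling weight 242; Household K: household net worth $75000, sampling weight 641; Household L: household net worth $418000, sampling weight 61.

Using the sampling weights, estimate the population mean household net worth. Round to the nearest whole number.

Weighted sum = 1570223000
Sum of weights = 343 + 189 + 389 + 474 + 50 + 475 + 602 + 510 + 611 + 242 + 641 + 61 = 4587
Weighted mean = 1570223000 / 4587 = 342320.25

342320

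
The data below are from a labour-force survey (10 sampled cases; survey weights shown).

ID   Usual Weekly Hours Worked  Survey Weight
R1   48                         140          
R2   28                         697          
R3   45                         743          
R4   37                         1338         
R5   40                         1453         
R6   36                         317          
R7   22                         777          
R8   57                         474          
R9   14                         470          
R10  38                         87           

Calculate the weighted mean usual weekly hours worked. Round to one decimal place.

Weighted sum = 232707
Sum of weights = 140 + 697 + 743 + 1338 + 1453 + 317 + 777 + 474 + 470 + 87 = 6496
Weighted mean = 232707 / 6496 = 35.823122

35.8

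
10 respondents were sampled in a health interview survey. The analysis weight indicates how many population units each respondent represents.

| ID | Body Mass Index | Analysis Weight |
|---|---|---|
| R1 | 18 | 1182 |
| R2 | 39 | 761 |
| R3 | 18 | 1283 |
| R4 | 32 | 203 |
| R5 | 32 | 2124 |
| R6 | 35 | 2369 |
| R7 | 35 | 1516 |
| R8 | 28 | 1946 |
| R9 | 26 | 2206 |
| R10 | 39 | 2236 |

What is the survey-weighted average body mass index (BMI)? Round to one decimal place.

Weighted sum = 18×1182 + 39×761 + 18×1283 + 32×203 + 32×2124 + 35×2369 + 35×1516 + 28×1946 + 26×2206 + 39×2236
  = 483536
Sum of weights = 1182 + 761 + 1283 + 203 + 2124 + 2369 + 1516 + 1946 + 2206 + 2236 = 15826
Weighted mean = 483536 / 15826 = 30.553267

30.6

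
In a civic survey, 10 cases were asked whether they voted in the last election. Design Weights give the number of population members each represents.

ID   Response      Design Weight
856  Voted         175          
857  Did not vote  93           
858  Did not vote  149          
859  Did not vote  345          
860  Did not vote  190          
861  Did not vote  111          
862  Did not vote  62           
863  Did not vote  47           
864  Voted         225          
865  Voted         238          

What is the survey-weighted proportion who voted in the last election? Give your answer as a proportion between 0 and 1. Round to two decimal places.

Sum of weights for 'Voted' = 175 + 225 + 238 = 638
Total weight = 175 + 93 + 149 + 345 + 190 + 111 + 62 + 47 + 225 + 238 = 1635
Weighted proportion = 638 / 1635 = 0.39021407

0.39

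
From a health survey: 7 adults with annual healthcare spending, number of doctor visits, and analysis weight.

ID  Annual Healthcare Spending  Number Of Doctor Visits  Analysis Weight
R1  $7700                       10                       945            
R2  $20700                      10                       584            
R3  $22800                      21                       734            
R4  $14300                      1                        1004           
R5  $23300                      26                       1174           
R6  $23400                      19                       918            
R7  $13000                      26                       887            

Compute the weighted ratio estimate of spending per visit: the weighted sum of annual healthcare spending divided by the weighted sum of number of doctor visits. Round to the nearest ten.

1080

Σ wᵢ·y = 7700×945 + 20700×584 + 22800×734 + 14300×1004 + 23300×1174 + 23400×918 + 13000×887
  = 7276500 + 12088800 + 16735200 + 14357200 + 27354200 + 21481200 + 11531000 = 110824100
Σ wᵢ·x = 10×945 + 10×584 + 21×734 + 1×1004 + 26×1174 + 19×918 + 26×887
  = 9450 + 5840 + 15414 + 1004 + 30524 + 17442 + 23062 = 102736
Ratio = 110824100 / 102736 = 1078.727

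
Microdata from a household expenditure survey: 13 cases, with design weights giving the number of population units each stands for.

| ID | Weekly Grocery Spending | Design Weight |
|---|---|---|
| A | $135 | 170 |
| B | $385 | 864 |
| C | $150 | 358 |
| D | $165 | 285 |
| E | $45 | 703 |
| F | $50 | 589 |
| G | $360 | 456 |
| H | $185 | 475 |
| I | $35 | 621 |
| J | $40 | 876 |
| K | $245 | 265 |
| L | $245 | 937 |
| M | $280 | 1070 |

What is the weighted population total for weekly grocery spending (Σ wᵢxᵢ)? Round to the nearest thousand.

Weighted total = 1420300

1420000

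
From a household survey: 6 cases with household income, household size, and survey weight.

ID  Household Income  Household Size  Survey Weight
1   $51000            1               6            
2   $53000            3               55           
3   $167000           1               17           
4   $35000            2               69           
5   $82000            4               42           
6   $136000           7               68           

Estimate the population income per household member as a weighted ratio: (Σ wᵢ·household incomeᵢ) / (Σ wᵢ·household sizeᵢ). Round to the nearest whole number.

Σ wᵢ·y = 51000×6 + 53000×55 + 167000×17 + 35000×69 + 82000×42 + 136000×68
  = 306000 + 2915000 + 2839000 + 2415000 + 3444000 + 9248000 = 21167000
Σ wᵢ·x = 1×6 + 3×55 + 1×17 + 2×69 + 4×42 + 7×68
  = 970
Ratio = 21167000 / 970 = 21821.649

21822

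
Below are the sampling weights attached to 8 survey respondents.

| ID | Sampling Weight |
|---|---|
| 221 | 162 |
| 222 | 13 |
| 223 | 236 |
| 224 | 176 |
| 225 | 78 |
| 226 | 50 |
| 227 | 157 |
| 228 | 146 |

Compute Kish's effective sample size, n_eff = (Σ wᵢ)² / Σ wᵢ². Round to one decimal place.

6.2

Σ wᵢ = 162 + 13 + 236 + 176 + 78 + 50 + 157 + 146 = 1018
Σ wᵢ² = 26244 + 169 + 55696 + 30976 + 6084 + 2500 + 24649 + 21316 = 167634
n_eff = 1018² / 167634 = 1036324 / 167634 = 6.1820633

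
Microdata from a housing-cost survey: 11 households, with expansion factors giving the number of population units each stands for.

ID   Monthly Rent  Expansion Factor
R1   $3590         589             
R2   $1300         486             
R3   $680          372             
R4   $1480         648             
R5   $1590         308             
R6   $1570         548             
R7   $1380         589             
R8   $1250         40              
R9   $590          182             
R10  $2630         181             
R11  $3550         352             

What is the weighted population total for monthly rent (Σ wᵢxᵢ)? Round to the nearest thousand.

Weighted total = 3590×589 + 1300×486 + 680×372 + 1480×648 + 1590×308 + 1570×548 + 1380×589 + 1250×40 + 590×182 + 2630×181 + 3550×352
  = 2114510 + 631800 + 252960 + 959040 + 489720 + 860360 + 812820 + 50000 + 107380 + 476030 + 1249600 = 8004220

8004000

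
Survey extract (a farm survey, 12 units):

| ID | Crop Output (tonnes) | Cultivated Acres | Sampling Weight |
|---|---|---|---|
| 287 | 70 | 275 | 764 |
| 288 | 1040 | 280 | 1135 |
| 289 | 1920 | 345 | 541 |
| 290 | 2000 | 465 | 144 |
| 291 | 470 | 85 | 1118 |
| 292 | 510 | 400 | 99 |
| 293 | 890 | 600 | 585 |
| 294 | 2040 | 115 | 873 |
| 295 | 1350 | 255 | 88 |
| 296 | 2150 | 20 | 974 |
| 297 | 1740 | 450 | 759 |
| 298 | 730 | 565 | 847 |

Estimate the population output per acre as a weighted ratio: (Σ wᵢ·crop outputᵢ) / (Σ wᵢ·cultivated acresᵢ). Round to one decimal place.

4.3

Σ wᵢ·y = 9589990
Σ wᵢ·x = 275×764 + 280×1135 + 345×541 + 465×144 + 85×1118 + 400×99 + 600×585 + 115×873 + 255×88 + 20×974 + 450×759 + 565×847
  = 210100 + 317800 + 186645 + 66960 + 95030 + 39600 + 351000 + 100395 + 22440 + 19480 + 341550 + 478555 = 2229555
Ratio = 9589990 / 2229555 = 4.3013023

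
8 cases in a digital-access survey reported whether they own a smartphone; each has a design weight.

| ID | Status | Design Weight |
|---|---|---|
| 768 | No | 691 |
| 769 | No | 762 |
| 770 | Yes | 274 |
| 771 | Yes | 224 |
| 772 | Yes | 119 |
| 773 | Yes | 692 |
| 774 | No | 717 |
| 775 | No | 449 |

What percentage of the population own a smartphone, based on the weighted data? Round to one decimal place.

Sum of weights for 'Yes' = 274 + 224 + 119 + 692 = 1309
Total weight = 3928
Weighted proportion = 1309 / 3928 = 0.33324847 → 33.324847%

33.3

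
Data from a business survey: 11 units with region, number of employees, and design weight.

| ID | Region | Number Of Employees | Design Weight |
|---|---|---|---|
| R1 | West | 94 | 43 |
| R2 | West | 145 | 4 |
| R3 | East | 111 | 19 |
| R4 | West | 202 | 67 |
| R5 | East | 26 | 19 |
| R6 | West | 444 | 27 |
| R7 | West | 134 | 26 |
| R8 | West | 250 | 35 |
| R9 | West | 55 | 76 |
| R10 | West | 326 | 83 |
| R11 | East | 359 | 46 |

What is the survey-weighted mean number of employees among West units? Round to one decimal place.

203.9

West rows: R1, R2, R4, R6, R7, R8, R9, R10
Weighted sum = 94×43 + 145×4 + 202×67 + 444×27 + 134×26 + 250×35 + 55×76 + 326×83
  = 4042 + 580 + 13534 + 11988 + 3484 + 8750 + 4180 + 27058 = 73616
Sum of weights = 43 + 4 + 67 + 27 + 26 + 35 + 76 + 83 = 361
Weighted mean = 73616 / 361 = 203.92244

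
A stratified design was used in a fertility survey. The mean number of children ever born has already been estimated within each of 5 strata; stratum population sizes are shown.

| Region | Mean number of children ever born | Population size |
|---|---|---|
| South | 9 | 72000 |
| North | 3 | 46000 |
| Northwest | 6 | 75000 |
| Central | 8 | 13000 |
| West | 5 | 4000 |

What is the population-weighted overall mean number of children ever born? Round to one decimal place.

6.5

Σ Nₕ·x̄ₕ = 9×72000 + 3×46000 + 6×75000 + 8×13000 + 5×4000
  = 1360000
Σ Nₕ = 210000
Overall mean = 1360000 / 210000 = 6.4761905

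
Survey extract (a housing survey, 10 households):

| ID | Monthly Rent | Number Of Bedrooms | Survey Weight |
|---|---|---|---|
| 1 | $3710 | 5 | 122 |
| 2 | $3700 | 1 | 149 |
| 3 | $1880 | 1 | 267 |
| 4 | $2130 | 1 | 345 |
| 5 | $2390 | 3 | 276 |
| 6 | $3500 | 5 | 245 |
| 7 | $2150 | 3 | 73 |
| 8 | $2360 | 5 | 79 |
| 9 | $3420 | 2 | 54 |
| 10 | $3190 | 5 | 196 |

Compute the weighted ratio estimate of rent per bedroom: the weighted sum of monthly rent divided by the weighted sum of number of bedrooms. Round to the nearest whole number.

958

Σ wᵢ·y = 3710×122 + 3700×149 + 1880×267 + 2130×345 + 2390×276 + 3500×245 + 2150×73 + 2360×79 + 3420×54 + 3190×196
  = 4911180
Σ wᵢ·x = 5×122 + 1×149 + 1×267 + 1×345 + 3×276 + 5×245 + 3×73 + 5×79 + 2×54 + 5×196
  = 5126
Ratio = 4911180 / 5126 = 958.09208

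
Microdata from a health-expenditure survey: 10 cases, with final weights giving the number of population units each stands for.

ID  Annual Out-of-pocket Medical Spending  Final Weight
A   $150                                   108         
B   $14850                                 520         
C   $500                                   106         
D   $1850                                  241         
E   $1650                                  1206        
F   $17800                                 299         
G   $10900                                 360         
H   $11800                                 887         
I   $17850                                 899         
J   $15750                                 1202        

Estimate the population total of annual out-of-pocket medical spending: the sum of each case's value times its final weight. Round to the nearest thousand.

Weighted total = 150×108 + 14850×520 + 500×106 + 1850×241 + 1650×1206 + 17800×299 + 10900×360 + 11800×887 + 17850×899 + 15750×1202
  = 64918400

64918000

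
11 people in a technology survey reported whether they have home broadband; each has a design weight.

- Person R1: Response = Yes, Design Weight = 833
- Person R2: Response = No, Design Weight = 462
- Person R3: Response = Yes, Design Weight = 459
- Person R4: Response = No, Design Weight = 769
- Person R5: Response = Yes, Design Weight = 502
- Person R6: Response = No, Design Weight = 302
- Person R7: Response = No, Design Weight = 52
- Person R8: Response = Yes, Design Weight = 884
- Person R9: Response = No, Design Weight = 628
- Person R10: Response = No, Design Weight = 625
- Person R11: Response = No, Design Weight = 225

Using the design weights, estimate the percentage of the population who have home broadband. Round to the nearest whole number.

47

Sum of weights for 'Yes' = 833 + 459 + 502 + 884 = 2678
Total weight = 833 + 462 + 459 + 769 + 502 + 302 + 52 + 884 + 628 + 625 + 225 = 5741
Weighted proportion = 2678 / 5741 = 0.46646926 → 46.646926%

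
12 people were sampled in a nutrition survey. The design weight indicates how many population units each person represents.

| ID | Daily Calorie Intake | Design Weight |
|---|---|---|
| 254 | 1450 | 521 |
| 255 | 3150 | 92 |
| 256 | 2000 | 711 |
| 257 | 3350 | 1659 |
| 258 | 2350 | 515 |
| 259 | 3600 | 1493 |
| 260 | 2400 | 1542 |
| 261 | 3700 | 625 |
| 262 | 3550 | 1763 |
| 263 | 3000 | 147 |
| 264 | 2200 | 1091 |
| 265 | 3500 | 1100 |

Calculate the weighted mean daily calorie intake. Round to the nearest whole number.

2982

Weighted sum = 1450×521 + 3150×92 + 2000×711 + 3350×1659 + 2350×515 + 3600×1493 + 2400×1542 + 3700×625 + 3550×1763 + 3000×147 + 2200×1091 + 3500×1100
  = 755450 + 289800 + 1422000 + 5557650 + 1210250 + 5374800 + 3700800 + 2312500 + 6258650 + 441000 + 2400200 + 3850000 = 33573100
Sum of weights = 521 + 92 + 711 + 1659 + 515 + 1493 + 1542 + 625 + 1763 + 147 + 1091 + 1100 = 11259
Weighted mean = 33573100 / 11259 = 2981.89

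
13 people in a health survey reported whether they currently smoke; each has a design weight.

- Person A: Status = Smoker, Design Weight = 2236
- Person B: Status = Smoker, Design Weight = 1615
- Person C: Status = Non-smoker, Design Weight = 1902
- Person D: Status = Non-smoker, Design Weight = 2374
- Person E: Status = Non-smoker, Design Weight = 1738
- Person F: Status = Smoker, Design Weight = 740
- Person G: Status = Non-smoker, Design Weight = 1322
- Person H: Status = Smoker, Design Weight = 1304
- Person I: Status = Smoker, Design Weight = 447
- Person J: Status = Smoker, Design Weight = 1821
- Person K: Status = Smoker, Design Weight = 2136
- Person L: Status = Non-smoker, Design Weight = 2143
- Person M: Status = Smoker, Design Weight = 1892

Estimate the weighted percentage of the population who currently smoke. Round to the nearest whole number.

Sum of weights for 'Smoker' = 2236 + 1615 + 740 + 1304 + 447 + 1821 + 2136 + 1892 = 12191
Total weight = 21670
Weighted proportion = 12191 / 21670 = 0.56257499 → 56.257499%

56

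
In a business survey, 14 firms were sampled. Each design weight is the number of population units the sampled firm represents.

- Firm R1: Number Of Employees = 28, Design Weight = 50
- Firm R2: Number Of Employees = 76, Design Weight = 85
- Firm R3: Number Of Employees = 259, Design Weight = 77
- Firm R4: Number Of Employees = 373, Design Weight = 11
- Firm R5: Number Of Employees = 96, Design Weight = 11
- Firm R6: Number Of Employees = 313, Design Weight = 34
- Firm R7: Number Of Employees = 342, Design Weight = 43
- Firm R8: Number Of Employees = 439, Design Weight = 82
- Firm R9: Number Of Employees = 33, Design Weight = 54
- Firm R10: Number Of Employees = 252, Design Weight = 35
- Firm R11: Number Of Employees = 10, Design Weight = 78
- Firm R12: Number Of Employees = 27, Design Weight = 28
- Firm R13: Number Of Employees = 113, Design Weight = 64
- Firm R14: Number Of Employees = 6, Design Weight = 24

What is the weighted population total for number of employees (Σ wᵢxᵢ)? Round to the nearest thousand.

114000

Weighted total = 113822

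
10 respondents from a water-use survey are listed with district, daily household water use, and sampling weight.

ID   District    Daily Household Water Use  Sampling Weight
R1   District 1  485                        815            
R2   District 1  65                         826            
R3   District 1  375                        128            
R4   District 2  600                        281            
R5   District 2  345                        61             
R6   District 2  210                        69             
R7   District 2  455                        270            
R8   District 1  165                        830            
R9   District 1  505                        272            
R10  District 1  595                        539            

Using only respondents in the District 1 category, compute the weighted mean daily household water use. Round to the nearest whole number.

District 1 rows: R1, R2, R3, R8, R9, R10
Weighted sum = 485×815 + 65×826 + 375×128 + 165×830 + 505×272 + 595×539
  = 395275 + 53690 + 48000 + 136950 + 137360 + 320705 = 1091980
Sum of weights = 815 + 826 + 128 + 830 + 272 + 539 = 3410
Weighted mean = 1091980 / 3410 = 320.22874

320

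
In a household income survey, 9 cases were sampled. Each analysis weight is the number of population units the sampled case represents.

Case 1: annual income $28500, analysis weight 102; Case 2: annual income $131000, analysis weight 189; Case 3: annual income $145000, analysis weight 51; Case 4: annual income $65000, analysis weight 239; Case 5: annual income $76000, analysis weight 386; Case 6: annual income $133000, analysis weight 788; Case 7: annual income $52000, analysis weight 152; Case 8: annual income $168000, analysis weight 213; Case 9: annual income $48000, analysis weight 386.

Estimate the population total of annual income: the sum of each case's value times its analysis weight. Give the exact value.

Weighted total = 28500×102 + 131000×189 + 145000×51 + 65000×239 + 76000×386 + 133000×788 + 52000×152 + 168000×213 + 48000×386
  = 2907000 + 24759000 + 7395000 + 15535000 + 29336000 + 104804000 + 7904000 + 35784000 + 18528000 = 246952000

246952000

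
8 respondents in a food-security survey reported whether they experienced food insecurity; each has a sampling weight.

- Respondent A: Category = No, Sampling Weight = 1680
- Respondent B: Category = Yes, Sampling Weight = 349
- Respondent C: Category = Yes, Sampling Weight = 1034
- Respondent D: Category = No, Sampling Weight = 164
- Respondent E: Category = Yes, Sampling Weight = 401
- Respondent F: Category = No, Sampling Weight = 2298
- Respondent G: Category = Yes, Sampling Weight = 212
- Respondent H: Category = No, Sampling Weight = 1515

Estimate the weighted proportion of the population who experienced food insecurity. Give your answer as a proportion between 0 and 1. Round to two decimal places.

0.26

Sum of weights for 'Yes' = 349 + 1034 + 401 + 212 = 1996
Total weight = 7653
Weighted proportion = 1996 / 7653 = 0.26081275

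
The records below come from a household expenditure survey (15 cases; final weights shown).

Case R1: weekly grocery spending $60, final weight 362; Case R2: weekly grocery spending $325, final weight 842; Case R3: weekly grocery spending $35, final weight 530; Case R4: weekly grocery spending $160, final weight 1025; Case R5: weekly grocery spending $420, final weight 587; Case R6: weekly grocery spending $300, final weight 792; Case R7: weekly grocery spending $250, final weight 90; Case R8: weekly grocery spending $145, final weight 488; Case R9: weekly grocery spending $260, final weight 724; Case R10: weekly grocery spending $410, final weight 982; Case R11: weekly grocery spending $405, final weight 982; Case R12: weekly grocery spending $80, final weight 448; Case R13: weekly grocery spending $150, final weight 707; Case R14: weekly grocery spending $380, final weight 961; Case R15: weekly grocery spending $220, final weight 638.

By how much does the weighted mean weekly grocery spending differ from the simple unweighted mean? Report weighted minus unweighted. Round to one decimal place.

Unweighted sum = 3600
Unweighted mean = 3600 / 15 = 240
Weighted sum = 2691320
Sum of weights = 10158
Weighted mean = 2691320 / 10158 = 264.94586
Difference (weighted minus unweighted) = 24.945855

24.9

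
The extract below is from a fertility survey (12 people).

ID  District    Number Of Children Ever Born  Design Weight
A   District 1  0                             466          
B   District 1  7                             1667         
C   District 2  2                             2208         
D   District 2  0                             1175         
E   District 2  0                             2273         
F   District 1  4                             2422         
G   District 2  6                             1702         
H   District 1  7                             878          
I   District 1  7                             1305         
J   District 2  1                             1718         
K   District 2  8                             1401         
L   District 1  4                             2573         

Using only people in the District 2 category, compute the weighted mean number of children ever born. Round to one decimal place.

District 2 rows: C, D, E, G, J, K
Weighted sum = 2×2208 + 0×1175 + 0×2273 + 6×1702 + 1×1718 + 8×1401
  = 4416 + 0 + 0 + 10212 + 1718 + 11208 = 27554
Sum of weights = 2208 + 1175 + 2273 + 1702 + 1718 + 1401 = 10477
Weighted mean = 27554 / 10477 = 2.6299513

2.6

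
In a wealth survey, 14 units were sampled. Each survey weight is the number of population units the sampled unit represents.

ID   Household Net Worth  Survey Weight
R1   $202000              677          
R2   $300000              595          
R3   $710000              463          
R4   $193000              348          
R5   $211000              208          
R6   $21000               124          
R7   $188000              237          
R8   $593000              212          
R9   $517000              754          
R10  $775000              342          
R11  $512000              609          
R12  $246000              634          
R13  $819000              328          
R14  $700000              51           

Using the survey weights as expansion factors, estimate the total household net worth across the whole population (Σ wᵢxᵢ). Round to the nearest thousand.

2354884000

Weighted total = 2354884000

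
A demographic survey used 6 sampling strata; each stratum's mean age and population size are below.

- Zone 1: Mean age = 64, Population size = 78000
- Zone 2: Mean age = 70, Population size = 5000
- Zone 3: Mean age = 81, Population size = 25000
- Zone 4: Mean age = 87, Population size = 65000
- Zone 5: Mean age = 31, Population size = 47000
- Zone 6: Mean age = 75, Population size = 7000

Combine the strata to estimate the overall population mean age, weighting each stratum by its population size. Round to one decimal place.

66.1

Σ Nₕ·x̄ₕ = 64×78000 + 70×5000 + 81×25000 + 87×65000 + 31×47000 + 75×7000
  = 4992000 + 350000 + 2025000 + 5655000 + 1457000 + 525000 = 15004000
Σ Nₕ = 227000
Overall mean = 15004000 / 227000 = 66.096916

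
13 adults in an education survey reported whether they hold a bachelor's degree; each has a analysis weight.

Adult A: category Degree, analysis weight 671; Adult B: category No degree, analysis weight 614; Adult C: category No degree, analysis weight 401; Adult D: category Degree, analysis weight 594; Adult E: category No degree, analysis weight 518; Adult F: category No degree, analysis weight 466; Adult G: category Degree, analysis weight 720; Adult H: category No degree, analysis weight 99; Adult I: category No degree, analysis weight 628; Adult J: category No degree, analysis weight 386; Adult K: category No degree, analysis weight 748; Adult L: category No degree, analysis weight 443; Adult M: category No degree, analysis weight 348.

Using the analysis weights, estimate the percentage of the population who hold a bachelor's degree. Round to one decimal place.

Sum of weights for 'Degree' = 671 + 594 + 720 = 1985
Total weight = 6636
Weighted proportion = 1985 / 6636 = 0.29912598 → 29.912598%

29.9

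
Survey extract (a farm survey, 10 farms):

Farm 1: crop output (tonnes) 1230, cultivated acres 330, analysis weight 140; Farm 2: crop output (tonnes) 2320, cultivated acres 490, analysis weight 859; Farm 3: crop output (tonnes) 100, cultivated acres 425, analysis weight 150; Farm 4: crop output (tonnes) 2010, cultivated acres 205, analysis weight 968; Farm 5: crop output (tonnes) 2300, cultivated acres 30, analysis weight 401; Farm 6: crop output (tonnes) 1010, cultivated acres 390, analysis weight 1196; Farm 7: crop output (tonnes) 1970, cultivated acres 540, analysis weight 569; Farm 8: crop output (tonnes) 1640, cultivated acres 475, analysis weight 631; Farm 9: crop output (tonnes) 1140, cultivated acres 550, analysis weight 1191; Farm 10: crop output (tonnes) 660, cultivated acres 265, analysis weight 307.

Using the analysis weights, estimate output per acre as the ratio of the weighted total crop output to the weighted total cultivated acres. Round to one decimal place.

3.9

Σ wᵢ·y = 1230×140 + 2320×859 + 100×150 + 2010×968 + 2300×401 + 1010×1196 + 1970×569 + 1640×631 + 1140×1191 + 660×307
  = 9972150
Σ wᵢ·x = 330×140 + 490×859 + 425×150 + 205×968 + 30×401 + 390×1196 + 540×569 + 475×631 + 550×1191 + 265×307
  = 46200 + 420910 + 63750 + 198440 + 12030 + 466440 + 307260 + 299725 + 655050 + 81355 = 2551160
Ratio = 9972150 / 2551160 = 3.9088689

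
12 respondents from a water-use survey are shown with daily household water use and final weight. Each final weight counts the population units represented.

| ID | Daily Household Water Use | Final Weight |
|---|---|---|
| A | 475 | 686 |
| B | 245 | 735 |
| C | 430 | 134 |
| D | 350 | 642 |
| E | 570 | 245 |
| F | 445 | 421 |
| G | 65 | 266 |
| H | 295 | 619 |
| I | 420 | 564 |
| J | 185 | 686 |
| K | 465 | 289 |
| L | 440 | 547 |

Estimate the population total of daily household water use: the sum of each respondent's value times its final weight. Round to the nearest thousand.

Weighted total = 475×686 + 245×735 + 430×134 + 350×642 + 570×245 + 445×421 + 65×266 + 295×619 + 420×564 + 185×686 + 465×289 + 440×547
  = 325850 + 180075 + 57620 + 224700 + 139650 + 187345 + 17290 + 182605 + 236880 + 126910 + 134385 + 240680 = 2053990

2054000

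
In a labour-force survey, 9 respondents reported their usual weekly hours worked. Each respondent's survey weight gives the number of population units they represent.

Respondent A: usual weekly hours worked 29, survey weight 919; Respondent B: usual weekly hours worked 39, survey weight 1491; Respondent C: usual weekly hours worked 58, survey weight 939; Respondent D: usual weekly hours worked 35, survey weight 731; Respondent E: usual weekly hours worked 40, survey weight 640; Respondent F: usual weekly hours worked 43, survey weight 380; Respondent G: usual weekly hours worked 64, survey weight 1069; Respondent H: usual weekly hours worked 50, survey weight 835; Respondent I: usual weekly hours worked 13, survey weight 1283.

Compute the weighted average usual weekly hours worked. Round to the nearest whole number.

Weighted sum = 29×919 + 39×1491 + 58×939 + 35×731 + 40×640 + 43×380 + 64×1069 + 50×835 + 13×1283
  = 26651 + 58149 + 54462 + 25585 + 25600 + 16340 + 68416 + 41750 + 16679 = 333632
Sum of weights = 919 + 1491 + 939 + 731 + 640 + 380 + 1069 + 835 + 1283 = 8287
Weighted mean = 333632 / 8287 = 40.259684

40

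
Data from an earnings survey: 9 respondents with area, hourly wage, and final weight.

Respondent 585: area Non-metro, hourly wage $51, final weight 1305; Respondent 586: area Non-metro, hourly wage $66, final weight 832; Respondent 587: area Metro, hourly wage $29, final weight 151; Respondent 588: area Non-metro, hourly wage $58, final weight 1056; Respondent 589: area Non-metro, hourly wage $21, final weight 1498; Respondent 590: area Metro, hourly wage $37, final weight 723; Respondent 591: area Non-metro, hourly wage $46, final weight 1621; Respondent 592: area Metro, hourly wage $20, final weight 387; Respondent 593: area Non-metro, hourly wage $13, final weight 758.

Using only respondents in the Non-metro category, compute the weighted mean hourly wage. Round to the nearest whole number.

Non-metro rows: 585, 586, 588, 589, 591, 593
Weighted sum = 51×1305 + 66×832 + 58×1056 + 21×1498 + 46×1621 + 13×758
  = 66555 + 54912 + 61248 + 31458 + 74566 + 9854 = 298593
Sum of weights = 1305 + 832 + 1056 + 1498 + 1621 + 758 = 7070
Weighted mean = 298593 / 7070 = 42.233805

42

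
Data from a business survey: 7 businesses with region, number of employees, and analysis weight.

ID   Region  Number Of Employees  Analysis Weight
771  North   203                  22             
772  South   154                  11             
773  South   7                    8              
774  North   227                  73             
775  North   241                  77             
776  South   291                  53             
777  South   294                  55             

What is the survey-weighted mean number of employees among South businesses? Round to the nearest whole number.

263

South rows: 772, 773, 776, 777
Weighted sum = 154×11 + 7×8 + 291×53 + 294×55
  = 33343
Sum of weights = 127
Weighted mean = 33343 / 127 = 262.54331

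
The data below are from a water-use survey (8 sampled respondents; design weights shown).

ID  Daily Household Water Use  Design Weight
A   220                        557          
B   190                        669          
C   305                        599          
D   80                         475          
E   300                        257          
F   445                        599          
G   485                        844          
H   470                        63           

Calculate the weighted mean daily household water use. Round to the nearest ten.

Weighted sum = 220×557 + 190×669 + 305×599 + 80×475 + 300×257 + 445×599 + 485×844 + 470×63
  = 1252950
Sum of weights = 557 + 669 + 599 + 475 + 257 + 599 + 844 + 63 = 4063
Weighted mean = 1252950 / 4063 = 308.38051

310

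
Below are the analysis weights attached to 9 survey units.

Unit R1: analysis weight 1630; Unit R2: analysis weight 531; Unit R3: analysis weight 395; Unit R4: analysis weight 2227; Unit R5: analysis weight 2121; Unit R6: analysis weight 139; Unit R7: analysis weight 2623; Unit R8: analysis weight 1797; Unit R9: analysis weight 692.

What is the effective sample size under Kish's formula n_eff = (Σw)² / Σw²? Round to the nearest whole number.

Σ wᵢ = 12155
Σ wᵢ² = 2656900 + 281961 + 156025 + 4959529 + 4498641 + 19321 + 6880129 + 3229209 + 478864 = 23160579
n_eff = 12155² / 23160579 = 147744025 / 23160579 = 6.3791162

6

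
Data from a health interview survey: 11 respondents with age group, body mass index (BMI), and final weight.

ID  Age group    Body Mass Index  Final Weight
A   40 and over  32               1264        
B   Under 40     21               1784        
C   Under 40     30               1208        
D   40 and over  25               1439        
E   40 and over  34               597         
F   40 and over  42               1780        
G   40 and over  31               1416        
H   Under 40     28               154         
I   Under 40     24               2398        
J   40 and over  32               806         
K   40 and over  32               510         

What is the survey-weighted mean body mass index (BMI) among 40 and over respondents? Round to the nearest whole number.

40 and over rows: A, D, E, F, G, J, K
Weighted sum = 32×1264 + 25×1439 + 34×597 + 42×1780 + 31×1416 + 32×806 + 32×510
  = 40448 + 35975 + 20298 + 74760 + 43896 + 25792 + 16320 = 257489
Sum of weights = 7812
Weighted mean = 257489 / 7812 = 32.960701

33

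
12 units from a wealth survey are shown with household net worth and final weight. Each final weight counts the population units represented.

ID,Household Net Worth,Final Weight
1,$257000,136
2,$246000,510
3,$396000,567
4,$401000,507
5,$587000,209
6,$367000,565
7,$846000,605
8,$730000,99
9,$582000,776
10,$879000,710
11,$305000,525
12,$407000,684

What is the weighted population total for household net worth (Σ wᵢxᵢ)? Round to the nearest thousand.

3016624000

Weighted total = 257000×136 + 246000×510 + 396000×567 + 401000×507 + 587000×209 + 367000×565 + 846000×605 + 730000×99 + 582000×776 + 879000×710 + 305000×525 + 407000×684
  = 3016624000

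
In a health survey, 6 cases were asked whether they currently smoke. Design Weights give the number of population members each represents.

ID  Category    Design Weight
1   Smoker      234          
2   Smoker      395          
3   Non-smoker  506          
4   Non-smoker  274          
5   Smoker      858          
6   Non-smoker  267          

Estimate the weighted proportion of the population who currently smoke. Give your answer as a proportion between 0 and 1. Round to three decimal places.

Sum of weights for 'Smoker' = 234 + 395 + 858 = 1487
Total weight = 234 + 395 + 506 + 274 + 858 + 267 = 2534
Weighted proportion = 1487 / 2534 = 0.58681926

0.587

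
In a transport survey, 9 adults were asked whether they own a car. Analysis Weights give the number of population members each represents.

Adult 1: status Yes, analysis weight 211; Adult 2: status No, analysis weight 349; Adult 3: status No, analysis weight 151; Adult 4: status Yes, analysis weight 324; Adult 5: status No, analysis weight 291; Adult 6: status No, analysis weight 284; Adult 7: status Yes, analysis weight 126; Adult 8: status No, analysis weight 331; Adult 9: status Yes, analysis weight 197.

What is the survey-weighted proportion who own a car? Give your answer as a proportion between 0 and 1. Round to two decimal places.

Sum of weights for 'Yes' = 211 + 324 + 126 + 197 = 858
Total weight = 2264
Weighted proportion = 858 / 2264 = 0.37897527

0.38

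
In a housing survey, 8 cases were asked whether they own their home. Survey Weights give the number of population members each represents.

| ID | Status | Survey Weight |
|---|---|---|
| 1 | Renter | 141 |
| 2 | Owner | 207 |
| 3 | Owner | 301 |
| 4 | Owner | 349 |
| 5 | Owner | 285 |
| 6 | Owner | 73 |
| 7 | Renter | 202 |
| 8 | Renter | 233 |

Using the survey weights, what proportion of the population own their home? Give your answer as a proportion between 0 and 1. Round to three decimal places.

0.678

Sum of weights for 'Owner' = 207 + 301 + 349 + 285 + 73 = 1215
Total weight = 141 + 207 + 301 + 349 + 285 + 73 + 202 + 233 = 1791
Weighted proportion = 1215 / 1791 = 0.67839196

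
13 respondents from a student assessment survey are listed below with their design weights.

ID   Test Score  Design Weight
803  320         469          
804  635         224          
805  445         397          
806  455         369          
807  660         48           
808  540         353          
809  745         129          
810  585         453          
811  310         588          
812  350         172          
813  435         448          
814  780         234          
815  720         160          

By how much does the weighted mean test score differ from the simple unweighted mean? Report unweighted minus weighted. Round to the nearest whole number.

Unweighted sum = 6980
Unweighted mean = 6980 / 13 = 536.92308
Weighted sum = 1955370
Sum of weights = 4044
Weighted mean = 1955370 / 4044 = 483.52374
Difference (unweighted minus weighted) = 53.399338

53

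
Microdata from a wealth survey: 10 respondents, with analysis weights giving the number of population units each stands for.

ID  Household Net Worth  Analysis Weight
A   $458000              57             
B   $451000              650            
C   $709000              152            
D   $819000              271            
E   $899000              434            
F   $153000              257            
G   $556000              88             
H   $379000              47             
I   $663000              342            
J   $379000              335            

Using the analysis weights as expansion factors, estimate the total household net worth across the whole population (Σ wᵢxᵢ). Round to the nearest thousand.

1498912000

Weighted total = 458000×57 + 451000×650 + 709000×152 + 819000×271 + 899000×434 + 153000×257 + 556000×88 + 379000×47 + 663000×342 + 379000×335
  = 26106000 + 293150000 + 107768000 + 221949000 + 390166000 + 39321000 + 48928000 + 17813000 + 226746000 + 126965000 = 1498912000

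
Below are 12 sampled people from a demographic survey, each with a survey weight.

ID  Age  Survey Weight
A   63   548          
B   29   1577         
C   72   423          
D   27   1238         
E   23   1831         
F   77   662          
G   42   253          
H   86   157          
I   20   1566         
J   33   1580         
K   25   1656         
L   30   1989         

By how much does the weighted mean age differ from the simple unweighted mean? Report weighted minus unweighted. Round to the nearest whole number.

Unweighted sum = 527
Unweighted mean = 527 / 12 = 43.916667
Weighted sum = 445884
Sum of weights = 548 + 1577 + 423 + 1238 + 1831 + 662 + 253 + 157 + 1566 + 1580 + 1656 + 1989 = 13480
Weighted mean = 445884 / 13480 = 33.077448
Difference (weighted minus unweighted) = -10.839219

-11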